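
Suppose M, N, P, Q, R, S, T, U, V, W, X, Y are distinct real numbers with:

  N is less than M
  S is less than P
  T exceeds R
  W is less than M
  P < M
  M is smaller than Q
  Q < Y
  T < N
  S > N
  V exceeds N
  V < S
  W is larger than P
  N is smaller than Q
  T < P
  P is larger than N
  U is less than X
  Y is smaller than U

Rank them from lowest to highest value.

R < T < N < V < S < P < W < M < Q < Y < U < X

Each adjacent pair is fixed by a given relation: R < T; T < N; N < V; V < S; S < P; P < W; W < M; M < Q; Q < Y; Y < U; U < X. Chaining them end to end gives the full order.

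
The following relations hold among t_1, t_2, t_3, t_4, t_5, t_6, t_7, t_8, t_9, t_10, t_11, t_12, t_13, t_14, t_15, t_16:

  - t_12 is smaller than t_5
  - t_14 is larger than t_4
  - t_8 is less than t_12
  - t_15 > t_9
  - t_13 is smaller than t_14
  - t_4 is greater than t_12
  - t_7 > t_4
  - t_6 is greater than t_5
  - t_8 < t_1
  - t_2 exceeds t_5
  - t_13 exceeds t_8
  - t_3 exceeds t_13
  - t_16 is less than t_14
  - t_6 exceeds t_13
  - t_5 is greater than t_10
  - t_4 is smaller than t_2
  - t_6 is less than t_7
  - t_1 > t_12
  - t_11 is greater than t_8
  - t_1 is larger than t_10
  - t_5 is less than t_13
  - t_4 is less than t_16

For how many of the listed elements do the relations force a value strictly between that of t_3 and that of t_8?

Chaining upward from t_8 reaches: t_12, t_11, t_4, t_5, t_16, t_13, t_14, t_6, t_1, t_7, t_2.
Chaining downward from t_3 reaches: t_12, t_10, t_5, t_13.
Strictly between t_8 and t_3 are those in both lists: t_12, t_5, t_13 — 3 elements.

3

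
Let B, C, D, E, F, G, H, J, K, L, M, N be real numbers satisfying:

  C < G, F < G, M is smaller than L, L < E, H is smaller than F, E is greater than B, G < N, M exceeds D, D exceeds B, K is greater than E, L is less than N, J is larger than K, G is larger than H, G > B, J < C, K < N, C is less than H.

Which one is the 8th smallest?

Piecing the relations together gives one ordering: B < D < M < L < E < K < J < C < H < F < G < N.
Counting 8 from the smallest end gives C.

C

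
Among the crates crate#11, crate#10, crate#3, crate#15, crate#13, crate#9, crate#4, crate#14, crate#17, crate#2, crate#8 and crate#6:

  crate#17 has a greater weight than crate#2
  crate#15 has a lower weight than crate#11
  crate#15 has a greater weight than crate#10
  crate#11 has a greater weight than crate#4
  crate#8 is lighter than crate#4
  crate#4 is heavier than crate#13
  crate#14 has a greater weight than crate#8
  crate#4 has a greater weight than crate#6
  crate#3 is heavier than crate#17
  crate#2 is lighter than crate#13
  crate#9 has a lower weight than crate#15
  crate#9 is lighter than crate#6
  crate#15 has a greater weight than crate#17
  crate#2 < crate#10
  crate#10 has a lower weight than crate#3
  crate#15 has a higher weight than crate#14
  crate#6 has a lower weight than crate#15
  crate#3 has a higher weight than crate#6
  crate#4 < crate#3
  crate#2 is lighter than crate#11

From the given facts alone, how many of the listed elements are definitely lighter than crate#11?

The elements the relations force below crate#11 are crate#2, crate#9, crate#6, crate#10, crate#8, crate#13, crate#17, crate#4, crate#14, crate#15 — no chain reaches any other.
That is 10.

10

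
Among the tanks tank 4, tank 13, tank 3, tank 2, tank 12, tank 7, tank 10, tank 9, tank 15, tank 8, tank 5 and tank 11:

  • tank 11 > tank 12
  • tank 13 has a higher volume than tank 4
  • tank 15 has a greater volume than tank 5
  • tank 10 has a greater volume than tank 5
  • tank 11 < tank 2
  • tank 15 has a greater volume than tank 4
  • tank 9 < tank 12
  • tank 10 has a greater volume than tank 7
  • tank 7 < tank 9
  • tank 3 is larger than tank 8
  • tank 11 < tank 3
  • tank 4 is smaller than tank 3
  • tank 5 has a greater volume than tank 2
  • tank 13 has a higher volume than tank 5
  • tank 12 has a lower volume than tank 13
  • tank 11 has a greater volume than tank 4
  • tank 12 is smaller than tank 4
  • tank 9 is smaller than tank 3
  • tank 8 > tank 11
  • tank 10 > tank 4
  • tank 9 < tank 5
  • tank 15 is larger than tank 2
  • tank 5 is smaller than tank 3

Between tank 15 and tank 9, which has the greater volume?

tank 15

The relevant relations are tank 9 < tank 12; tank 12 < tank 4; tank 4 < tank 11; tank 11 < tank 2; tank 2 < tank 5; tank 5 < tank 15.
Together: tank 9 < tank 12 < tank 4 < tank 11 < tank 2 < tank 5 < tank 15.
So tank 9 < tank 15; tank 15 is the larger of the two.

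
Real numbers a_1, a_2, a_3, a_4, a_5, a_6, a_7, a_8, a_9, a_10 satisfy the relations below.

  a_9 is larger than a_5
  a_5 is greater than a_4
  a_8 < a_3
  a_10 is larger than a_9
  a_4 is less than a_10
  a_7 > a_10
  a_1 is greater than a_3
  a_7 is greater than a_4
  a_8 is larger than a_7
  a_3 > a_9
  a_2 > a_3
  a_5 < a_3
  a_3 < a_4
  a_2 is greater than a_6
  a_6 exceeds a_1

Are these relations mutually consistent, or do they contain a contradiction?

inconsistent

Chaining the given relations yields a_4 < a_5 < a_9 < a_10 < a_7 < a_8 < a_3, so a_4 < a_3. But one relation states a_3 < a_4. These cannot both hold.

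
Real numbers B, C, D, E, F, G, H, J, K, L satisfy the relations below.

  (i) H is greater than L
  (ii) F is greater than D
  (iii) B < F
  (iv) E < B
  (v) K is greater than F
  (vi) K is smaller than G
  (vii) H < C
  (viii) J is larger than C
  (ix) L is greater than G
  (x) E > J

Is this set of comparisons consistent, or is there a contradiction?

We have B < F stated directly, yet also F < K < G < L < H < C < J < E < B by chaining the others — so F < B. Contradiction.

inconsistent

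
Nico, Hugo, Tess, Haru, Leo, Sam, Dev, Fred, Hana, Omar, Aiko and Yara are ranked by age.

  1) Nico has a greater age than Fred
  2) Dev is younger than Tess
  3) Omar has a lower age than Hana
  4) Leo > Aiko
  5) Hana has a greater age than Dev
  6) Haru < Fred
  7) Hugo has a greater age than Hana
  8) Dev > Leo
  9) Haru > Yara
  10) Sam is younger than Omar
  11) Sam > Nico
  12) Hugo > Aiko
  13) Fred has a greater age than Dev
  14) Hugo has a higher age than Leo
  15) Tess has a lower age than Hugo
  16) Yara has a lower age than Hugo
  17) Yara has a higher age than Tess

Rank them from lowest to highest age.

Aiko < Leo < Dev < Tess < Yara < Haru < Fred < Nico < Sam < Omar < Hana < Hugo

Each adjacent pair is fixed by a given relation: Aiko < Leo; Leo < Dev; Dev < Tess; Tess < Yara; Yara < Haru; Haru < Fred; Fred < Nico; Nico < Sam; Sam < Omar; Omar < Hana; Hana < Hugo. Chaining them end to end gives the full order.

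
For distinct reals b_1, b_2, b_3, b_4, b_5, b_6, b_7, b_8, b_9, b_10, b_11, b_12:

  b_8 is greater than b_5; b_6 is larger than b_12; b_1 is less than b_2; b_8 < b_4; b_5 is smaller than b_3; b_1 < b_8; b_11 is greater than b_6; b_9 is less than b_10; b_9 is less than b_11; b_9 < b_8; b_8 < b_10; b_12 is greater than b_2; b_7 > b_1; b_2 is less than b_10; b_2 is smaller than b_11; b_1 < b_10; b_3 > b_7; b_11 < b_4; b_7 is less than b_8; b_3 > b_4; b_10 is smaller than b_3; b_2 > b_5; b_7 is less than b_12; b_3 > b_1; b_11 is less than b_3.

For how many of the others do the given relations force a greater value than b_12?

4

Directly above b_12: b_6.
One step further: b_11 (2 so far).
One step further: b_4, b_3 (4 so far).
No other element is forced above b_12 by the given relations, so the count is 4.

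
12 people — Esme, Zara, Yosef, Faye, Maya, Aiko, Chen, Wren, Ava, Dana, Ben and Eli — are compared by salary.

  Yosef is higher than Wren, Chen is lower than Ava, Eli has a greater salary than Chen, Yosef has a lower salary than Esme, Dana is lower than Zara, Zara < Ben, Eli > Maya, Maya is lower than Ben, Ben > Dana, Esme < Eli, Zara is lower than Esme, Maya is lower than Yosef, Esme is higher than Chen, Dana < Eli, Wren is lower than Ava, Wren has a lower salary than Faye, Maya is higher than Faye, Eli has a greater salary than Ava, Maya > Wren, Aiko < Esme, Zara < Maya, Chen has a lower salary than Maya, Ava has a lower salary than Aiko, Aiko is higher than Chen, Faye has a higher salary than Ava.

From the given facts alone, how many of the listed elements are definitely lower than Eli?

10

The elements the relations force below Eli are Wren, Dana, Chen, Ava, Aiko, Faye, Zara, Maya, Yosef, Esme — no chain reaches any other.
That is 10.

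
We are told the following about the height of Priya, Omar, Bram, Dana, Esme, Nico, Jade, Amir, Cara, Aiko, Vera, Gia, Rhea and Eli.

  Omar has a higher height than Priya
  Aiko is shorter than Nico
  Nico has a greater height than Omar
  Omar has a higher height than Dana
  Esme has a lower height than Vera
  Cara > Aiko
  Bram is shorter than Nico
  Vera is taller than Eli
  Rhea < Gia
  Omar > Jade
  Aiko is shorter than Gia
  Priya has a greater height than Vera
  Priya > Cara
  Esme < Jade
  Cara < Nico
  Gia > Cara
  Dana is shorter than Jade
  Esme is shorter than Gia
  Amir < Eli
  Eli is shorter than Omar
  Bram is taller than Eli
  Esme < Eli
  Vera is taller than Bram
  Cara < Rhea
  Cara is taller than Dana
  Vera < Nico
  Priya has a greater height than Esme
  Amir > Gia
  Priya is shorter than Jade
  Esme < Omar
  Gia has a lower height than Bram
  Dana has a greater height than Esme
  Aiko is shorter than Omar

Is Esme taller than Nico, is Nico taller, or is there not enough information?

Following the relations from Esme: Esme < Dana < Cara < Rhea < Gia < Amir < Eli < Bram < Vera < Priya < Jade < Omar < Nico.
So Nico is taller.

Nico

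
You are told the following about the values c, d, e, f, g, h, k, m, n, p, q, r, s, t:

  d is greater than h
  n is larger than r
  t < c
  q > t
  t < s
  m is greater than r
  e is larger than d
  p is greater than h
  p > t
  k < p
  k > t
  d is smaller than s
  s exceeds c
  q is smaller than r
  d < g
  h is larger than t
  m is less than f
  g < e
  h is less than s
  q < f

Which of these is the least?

t

h is not least since t < h; d is not least since h < d; g is not least since d < g; q is not least since t < q; k is not least since t < k; r is not least since q < r; m is not least since r < m; n is not least since r < n; c is not least since t < c; e is not least since g < e; s is not least since c < s; p is not least since h < p; f is not least since m < f.
Only t has nothing below it, so t is the least.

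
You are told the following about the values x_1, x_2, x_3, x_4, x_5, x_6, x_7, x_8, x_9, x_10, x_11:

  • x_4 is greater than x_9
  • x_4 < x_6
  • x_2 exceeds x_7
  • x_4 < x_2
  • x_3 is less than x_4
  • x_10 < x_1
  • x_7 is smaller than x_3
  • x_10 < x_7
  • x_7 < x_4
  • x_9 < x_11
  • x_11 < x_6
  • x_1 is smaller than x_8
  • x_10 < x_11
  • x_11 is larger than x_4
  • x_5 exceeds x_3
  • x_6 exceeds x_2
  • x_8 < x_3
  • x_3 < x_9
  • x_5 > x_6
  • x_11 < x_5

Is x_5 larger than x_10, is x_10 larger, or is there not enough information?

x_10 < x_1 < x_8 < x_3 < x_9 < x_11 < x_6 < x_5, by transitivity through x_1, x_8, x_3, x_9, x_11, x_6.
So x_5 is larger.

x_5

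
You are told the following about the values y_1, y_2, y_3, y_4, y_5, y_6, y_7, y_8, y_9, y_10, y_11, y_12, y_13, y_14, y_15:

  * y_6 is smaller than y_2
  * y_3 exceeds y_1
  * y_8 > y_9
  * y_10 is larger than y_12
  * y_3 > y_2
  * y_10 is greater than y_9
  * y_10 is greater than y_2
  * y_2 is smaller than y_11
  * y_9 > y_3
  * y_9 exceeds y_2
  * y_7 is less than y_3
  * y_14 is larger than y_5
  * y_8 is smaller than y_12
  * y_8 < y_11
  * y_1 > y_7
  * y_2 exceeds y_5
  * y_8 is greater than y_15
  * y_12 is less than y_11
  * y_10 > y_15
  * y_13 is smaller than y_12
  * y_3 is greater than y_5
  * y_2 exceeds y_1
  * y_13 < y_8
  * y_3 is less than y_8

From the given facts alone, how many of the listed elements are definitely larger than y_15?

From y_15 the given relations immediately reach y_8, y_10.
From those, y_12, y_11 — 4 in total.
No other element is forced above y_15 by the given relations, so the count is 4.

4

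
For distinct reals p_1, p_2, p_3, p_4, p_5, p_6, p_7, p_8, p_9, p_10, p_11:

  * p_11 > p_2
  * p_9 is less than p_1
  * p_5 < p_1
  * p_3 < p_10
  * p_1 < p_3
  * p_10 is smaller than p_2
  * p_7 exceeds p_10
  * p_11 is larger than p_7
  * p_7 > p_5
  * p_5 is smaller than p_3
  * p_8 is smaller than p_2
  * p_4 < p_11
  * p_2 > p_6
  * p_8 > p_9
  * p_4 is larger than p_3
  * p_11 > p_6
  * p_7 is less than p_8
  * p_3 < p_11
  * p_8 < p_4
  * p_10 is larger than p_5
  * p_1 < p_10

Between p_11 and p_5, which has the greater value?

p_5 < p_1 and p_1 < p_3 give p_5 < p_3.
With p_3 < p_10: p_5 < p_1 < p_3 < p_10.
With p_10 < p_7: p_5 < p_1 < p_3 < p_10 < p_7.
Then p_7 < p_8 extends the chain to p_8.
Then p_8 < p_2 extends the chain to p_2.
With p_2 < p_11: p_5 < p_1 < p_3 < p_10 < p_7 < p_8 < p_2 < p_11.
So p_5 < p_11; p_11 is the larger of the two.

p_11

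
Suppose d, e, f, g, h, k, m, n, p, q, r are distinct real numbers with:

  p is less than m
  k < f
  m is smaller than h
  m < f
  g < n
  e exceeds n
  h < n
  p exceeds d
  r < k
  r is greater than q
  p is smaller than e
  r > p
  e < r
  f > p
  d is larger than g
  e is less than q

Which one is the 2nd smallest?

The consecutive relations fix a unique order: g < d < p < m < h < n < e < q < r < k < f.
Counting 2 from the smallest end gives d.

d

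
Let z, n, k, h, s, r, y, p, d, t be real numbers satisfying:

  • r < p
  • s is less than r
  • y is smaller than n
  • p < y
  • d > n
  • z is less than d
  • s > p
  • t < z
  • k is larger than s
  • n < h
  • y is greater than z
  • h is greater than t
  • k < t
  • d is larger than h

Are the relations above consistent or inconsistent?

inconsistent

Chaining the given relations yields r < p < s, so r < s. But one relation states s < r. These cannot both hold.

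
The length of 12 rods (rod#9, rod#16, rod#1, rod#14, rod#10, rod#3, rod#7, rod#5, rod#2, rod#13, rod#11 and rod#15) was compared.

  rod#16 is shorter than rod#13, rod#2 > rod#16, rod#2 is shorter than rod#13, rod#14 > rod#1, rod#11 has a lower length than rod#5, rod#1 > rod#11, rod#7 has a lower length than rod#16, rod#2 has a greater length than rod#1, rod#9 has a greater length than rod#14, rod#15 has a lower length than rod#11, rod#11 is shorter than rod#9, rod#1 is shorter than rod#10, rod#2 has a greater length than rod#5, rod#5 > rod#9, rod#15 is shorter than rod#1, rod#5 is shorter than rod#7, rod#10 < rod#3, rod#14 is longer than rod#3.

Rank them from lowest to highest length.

rod#15 < rod#11 < rod#1 < rod#10 < rod#3 < rod#14 < rod#9 < rod#5 < rod#7 < rod#16 < rod#2 < rod#13

Nothing is placed below rod#15, so it is least; from there rod#15 < rod#11; rod#11 < rod#1; rod#1 < rod#10; rod#10 < rod#3; rod#3 < rod#14; rod#14 < rod#9; rod#9 < rod#5; rod#5 < rod#7; rod#7 < rod#16; rod#16 < rod#2; rod#2 < rod#13, each given directly.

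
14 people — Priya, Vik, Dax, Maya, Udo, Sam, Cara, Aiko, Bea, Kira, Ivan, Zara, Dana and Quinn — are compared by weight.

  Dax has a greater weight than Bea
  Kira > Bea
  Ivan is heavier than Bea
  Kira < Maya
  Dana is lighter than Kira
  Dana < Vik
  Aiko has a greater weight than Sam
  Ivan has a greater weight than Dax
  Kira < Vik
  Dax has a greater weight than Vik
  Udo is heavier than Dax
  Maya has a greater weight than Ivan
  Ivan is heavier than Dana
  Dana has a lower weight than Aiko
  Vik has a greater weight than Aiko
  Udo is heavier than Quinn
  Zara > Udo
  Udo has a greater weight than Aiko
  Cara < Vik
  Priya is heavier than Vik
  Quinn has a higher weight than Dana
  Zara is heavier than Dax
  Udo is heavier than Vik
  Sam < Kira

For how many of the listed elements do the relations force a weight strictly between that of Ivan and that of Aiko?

2

The relations place Aiko below Ivan. An element lies strictly between them when it is forced above Aiko and also forced below Ivan.
Above Aiko: {Vik, Priya, Dax, Udo, Zara, Maya}. Below Ivan: {Dana, Sam, Cara, Bea, Kira, Vik, Dax}.
Intersection: {Vik, Dax} — 2.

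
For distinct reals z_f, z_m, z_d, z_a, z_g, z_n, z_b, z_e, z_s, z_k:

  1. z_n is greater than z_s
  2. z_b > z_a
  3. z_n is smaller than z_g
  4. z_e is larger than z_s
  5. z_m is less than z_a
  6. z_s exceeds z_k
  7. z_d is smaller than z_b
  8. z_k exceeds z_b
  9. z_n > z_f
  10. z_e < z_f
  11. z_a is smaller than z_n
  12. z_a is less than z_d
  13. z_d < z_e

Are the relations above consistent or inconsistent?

consistent

The single ordering z_m < z_a < z_d < z_b < z_k < z_s < z_e < z_f < z_n < z_g satisfies every listed relation, so no contradiction arises.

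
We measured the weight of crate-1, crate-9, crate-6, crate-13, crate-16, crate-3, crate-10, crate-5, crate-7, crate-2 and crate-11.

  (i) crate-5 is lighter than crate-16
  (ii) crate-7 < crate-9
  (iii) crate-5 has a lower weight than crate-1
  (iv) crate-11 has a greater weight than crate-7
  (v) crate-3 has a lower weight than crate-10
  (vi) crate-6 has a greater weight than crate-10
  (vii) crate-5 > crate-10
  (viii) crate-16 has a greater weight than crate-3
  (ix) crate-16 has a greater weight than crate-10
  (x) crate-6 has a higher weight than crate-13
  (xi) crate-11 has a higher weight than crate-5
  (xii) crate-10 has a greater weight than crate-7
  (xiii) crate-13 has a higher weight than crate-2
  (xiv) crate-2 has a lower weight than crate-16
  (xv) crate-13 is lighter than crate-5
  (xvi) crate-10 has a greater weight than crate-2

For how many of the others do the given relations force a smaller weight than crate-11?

6

The elements the relations force below crate-11 are crate-7, crate-2, crate-3, crate-13, crate-10, crate-5 — no chain reaches any other.
That is 6.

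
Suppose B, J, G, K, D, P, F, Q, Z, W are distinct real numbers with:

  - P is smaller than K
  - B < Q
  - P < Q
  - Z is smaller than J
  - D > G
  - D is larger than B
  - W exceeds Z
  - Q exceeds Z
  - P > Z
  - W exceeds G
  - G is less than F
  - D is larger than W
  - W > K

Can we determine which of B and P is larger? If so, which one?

Following every chain through P: above P we get Q, K, W, D; below P we get Z.
B is not reached, and no chain runs the other way from B to P.
So the given relations leave the order of P and B undetermined.

undetermined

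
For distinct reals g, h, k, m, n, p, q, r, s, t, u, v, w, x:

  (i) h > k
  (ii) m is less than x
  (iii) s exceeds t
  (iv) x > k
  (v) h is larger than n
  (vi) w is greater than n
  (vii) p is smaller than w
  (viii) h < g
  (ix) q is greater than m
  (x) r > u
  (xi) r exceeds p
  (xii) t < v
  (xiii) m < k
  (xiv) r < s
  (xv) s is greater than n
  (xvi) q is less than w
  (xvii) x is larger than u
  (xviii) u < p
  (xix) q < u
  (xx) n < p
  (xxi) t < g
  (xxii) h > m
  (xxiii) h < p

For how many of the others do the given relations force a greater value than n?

From n the given relations immediately reach h, p, w, s.
From those, r, g — 6 in total.
No other element is forced above n by the given relations, so the count is 6.

6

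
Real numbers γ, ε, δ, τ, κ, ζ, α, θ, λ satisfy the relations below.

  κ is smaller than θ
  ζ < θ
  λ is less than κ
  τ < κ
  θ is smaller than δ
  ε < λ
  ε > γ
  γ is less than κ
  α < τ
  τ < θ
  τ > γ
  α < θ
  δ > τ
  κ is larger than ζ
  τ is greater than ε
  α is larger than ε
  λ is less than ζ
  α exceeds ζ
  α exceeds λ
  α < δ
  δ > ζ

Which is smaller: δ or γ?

γ

Link the given pairs in sequence: γ < ε; ε < λ; λ < ζ; ζ < α; α < τ; τ < κ; κ < θ; θ < δ.
Together: γ < ε < λ < ζ < α < τ < κ < θ < δ.
So γ < δ; γ is the smaller of the two.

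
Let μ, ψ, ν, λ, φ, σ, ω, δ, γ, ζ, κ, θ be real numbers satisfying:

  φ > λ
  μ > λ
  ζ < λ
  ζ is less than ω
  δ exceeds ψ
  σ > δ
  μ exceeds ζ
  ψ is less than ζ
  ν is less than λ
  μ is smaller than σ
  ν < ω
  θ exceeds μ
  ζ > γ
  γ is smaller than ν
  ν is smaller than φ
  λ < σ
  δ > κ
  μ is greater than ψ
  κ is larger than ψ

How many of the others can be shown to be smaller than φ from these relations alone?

5

From φ the given relations immediately reach ν, λ.
From those, γ, ζ — 4 in total.
From those, ψ — 5 in total.
Nothing else is reachable below φ; 5 in all.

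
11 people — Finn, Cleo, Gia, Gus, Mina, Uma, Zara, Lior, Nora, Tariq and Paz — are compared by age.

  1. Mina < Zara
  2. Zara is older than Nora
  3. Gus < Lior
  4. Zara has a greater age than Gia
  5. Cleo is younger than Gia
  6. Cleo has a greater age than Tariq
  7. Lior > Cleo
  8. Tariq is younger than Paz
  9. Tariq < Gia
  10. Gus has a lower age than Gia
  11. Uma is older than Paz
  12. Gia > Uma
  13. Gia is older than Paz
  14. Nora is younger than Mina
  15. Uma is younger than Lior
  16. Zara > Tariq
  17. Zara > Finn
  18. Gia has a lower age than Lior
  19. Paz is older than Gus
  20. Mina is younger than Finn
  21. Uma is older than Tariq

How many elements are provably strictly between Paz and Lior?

The relations place Paz below Lior. An element lies strictly between them when it is forced above Paz and also forced below Lior.
Above Paz: {Uma, Gia, Zara}. Below Lior: {Tariq, Gus, Cleo, Uma, Gia}.
Intersection: {Uma, Gia} — 2.

2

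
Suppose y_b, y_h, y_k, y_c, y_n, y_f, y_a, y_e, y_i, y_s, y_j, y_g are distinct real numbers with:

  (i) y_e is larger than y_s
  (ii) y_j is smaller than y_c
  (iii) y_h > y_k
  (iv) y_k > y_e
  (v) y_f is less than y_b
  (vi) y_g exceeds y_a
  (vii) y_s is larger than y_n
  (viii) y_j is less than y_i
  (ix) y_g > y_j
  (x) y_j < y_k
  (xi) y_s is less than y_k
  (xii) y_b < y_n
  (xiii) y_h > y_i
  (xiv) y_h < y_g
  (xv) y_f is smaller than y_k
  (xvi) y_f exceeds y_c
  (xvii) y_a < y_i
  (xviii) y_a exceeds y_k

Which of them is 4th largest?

The consecutive relations fix a unique order: y_j < y_c < y_f < y_b < y_n < y_s < y_e < y_k < y_a < y_i < y_h < y_g.
Counting 4 from the largest end gives y_a.

y_a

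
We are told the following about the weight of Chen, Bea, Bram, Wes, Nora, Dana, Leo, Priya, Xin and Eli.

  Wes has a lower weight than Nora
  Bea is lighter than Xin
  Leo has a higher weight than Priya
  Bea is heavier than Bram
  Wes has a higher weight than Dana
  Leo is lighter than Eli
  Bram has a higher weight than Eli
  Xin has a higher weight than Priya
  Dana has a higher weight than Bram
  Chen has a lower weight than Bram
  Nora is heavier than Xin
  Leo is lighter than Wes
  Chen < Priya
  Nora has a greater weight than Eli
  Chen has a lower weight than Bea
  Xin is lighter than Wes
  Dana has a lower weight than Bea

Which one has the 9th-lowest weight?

Wes

The consecutive relations fix a unique order: Chen < Priya < Leo < Eli < Bram < Dana < Bea < Xin < Wes < Nora.
The 9th smallest is Wes.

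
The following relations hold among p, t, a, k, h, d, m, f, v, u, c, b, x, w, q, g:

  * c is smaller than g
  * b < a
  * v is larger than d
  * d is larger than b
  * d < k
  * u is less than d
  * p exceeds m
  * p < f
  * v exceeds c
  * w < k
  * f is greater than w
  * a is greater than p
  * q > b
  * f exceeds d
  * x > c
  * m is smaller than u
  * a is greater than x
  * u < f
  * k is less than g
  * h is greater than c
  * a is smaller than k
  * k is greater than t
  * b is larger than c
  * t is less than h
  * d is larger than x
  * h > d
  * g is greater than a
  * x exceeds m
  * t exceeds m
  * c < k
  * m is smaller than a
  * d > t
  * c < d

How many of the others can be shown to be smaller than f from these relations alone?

9

Directly below f: w, u, p, d.
One step further: c, m, b, x, t (9 so far).
No other element is forced below f by the given relations, so the count is 9.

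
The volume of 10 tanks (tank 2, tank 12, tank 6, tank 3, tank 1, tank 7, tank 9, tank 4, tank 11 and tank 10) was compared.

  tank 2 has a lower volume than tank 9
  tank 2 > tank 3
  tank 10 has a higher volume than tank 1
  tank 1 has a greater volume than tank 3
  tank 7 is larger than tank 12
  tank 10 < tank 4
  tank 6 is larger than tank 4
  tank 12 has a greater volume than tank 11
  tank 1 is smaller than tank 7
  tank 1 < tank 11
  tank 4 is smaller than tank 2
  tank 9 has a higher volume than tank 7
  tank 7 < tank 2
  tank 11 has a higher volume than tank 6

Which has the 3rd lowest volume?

The consecutive relations fix a unique order: tank 3 < tank 1 < tank 10 < tank 4 < tank 6 < tank 11 < tank 12 < tank 7 < tank 2 < tank 9.
Counting 3 from the smallest end gives tank 10.

tank 10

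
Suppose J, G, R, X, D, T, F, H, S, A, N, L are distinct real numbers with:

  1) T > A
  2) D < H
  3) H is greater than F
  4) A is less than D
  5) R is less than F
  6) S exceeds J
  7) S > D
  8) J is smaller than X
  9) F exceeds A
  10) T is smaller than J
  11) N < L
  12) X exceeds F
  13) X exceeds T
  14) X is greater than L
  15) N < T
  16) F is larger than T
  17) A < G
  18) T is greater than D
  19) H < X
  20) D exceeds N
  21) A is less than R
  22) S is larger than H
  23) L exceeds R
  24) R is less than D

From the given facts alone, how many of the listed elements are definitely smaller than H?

Directly below H: D, F.
One step further: A, R, N, T (6 so far).
Nothing else is reachable below H; 6 in all.

6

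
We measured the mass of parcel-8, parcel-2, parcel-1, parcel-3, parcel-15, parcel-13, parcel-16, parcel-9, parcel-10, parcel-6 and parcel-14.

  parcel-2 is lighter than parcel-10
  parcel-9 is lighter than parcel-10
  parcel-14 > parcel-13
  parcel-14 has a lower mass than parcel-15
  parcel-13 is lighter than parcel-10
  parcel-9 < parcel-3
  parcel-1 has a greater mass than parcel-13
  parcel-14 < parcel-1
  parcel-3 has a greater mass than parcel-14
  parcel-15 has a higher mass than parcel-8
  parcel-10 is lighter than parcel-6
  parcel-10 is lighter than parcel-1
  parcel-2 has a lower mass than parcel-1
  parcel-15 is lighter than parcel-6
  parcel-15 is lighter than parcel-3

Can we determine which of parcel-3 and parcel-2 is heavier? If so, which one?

undetermined

Following every chain through parcel-2: above parcel-2 we get parcel-10, parcel-6, parcel-1.
parcel-3 is not reached, and no chain runs the other way from parcel-3 to parcel-2.
So the given relations leave the order of parcel-2 and parcel-3 undetermined.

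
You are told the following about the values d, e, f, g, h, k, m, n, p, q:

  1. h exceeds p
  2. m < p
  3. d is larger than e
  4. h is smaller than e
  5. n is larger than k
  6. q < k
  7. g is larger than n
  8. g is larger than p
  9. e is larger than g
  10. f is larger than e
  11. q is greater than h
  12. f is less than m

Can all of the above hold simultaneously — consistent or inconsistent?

We have e < f stated directly, yet also f < m < p < h < q < k < n < g < e by chaining the others — so f < e. Contradiction.

inconsistent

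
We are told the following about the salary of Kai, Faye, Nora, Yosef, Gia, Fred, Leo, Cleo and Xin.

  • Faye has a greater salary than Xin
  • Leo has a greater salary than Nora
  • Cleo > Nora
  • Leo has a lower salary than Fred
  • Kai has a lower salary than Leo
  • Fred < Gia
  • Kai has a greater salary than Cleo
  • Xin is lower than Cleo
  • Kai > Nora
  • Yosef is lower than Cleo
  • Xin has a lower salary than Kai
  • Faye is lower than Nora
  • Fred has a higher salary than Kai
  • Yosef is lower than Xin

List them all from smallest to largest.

Nothing is placed below Yosef, so it is least; from there Yosef < Xin; Xin < Faye; Faye < Nora; Nora < Cleo; Cleo < Kai; Kai < Leo; Leo < Fred; Fred < Gia, each given directly.

Yosef < Xin < Faye < Nora < Cleo < Kai < Leo < Fred < Gia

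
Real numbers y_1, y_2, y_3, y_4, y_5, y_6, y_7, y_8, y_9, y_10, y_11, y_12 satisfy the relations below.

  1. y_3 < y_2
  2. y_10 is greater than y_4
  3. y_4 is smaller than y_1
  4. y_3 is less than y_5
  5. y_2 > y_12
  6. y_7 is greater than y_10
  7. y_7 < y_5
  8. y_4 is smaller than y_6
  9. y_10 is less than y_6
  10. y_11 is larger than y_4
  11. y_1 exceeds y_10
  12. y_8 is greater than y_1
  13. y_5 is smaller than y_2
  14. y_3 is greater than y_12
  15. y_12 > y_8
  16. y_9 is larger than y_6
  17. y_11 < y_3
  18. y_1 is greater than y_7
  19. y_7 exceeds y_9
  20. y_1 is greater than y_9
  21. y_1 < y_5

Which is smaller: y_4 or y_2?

y_4 < y_10 and y_10 < y_6 give y_4 < y_6.
Then y_6 < y_9 extends the chain to y_9.
Then y_9 < y_7 extends the chain to y_7.
With y_7 < y_1: y_4 < y_10 < y_6 < y_9 < y_7 < y_1.
Then y_1 < y_8 extends the chain to y_8.
Then y_8 < y_12 extends the chain to y_12.
Then y_12 < y_3 extends the chain to y_3.
Then y_3 < y_5 extends the chain to y_5.
With y_5 < y_2: y_4 < y_10 < y_6 < y_9 < y_7 < y_1 < y_8 < y_12 < y_3 < y_5 < y_2.
So y_4 < y_2; y_4 is the smaller of the two.

y_4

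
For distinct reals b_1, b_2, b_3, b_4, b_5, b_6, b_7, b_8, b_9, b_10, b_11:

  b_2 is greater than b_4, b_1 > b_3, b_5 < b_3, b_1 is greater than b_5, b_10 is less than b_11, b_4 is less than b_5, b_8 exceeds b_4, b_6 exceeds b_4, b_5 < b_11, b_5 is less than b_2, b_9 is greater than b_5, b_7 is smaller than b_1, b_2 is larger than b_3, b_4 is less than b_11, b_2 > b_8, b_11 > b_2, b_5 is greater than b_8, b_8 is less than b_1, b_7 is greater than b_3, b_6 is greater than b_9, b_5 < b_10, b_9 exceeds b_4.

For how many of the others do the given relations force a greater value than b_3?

Directly above b_3: b_7, b_1, b_2.
One step further: b_11 (4 so far).
No other element is forced above b_3 by the given relations, so the count is 4.

4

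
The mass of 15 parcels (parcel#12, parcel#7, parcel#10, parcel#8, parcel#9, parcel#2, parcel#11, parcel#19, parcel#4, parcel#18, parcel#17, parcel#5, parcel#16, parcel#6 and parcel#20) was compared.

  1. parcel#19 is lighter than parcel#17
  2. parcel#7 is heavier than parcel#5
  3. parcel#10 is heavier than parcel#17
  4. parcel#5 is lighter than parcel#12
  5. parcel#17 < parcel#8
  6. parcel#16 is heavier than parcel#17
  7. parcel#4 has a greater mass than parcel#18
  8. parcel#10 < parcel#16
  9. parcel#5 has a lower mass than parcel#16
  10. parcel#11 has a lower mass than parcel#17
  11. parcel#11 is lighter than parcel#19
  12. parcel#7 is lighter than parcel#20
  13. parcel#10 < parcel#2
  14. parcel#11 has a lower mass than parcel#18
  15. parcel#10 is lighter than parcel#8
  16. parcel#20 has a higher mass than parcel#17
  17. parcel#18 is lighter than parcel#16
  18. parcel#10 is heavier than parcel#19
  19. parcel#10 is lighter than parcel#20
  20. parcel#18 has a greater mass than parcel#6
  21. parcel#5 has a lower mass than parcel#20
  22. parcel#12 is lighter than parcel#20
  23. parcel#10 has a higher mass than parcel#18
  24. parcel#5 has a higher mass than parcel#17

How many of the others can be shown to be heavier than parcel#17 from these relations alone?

Directly above parcel#17: parcel#5, parcel#10, parcel#16, parcel#8, parcel#20.
One step further: parcel#12, parcel#2, parcel#7 (8 so far).
Nothing else is reachable above parcel#17; 8 in all.

8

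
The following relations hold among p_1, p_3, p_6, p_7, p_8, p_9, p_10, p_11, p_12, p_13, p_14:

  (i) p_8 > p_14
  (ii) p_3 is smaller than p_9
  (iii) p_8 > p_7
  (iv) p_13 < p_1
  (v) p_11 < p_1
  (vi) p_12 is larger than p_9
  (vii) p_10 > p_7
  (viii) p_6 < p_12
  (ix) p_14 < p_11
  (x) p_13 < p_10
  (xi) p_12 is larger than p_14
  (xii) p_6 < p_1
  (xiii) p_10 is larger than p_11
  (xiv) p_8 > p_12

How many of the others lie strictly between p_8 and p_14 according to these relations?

Chaining upward from p_14 reaches: p_12, p_11, p_1, p_10.
Chaining downward from p_8 reaches: p_3, p_9, p_6, p_12, p_7.
Strictly between p_14 and p_8 are those in both lists: p_12 — 1 element.

1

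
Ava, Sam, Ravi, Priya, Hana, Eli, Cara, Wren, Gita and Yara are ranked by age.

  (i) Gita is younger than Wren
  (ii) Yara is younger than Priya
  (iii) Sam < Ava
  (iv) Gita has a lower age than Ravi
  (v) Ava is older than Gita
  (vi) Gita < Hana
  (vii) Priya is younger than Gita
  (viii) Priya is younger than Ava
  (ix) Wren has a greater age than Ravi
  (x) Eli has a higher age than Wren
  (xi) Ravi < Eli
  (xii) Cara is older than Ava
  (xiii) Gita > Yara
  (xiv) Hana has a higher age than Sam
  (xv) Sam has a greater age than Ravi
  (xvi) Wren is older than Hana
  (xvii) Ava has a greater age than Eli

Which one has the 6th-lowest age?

Hana

Chaining the given pairs: Yara < Priya < Gita < Ravi < Sam < Hana < Wren < Eli < Ava < Cara.
Counting 6 from the smallest end gives Hana.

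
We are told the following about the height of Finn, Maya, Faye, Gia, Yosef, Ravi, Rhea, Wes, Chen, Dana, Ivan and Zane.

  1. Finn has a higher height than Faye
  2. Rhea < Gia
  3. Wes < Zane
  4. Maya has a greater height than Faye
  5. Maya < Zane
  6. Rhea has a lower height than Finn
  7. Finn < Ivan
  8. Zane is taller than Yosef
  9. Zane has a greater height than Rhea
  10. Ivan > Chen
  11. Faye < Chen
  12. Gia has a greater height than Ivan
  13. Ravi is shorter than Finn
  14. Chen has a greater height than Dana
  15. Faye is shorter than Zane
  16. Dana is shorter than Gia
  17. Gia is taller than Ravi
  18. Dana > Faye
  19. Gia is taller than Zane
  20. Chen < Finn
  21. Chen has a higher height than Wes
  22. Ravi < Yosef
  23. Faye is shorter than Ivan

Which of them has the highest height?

Gia

Chaining downward from Gia: directly below it, Dana, Ravi, Rhea, Zane, Ivan; then Faye, Maya, Wes, Chen, Yosef, Finn.
That covers every other element, and nothing is given above Gia, so Gia is the highest height.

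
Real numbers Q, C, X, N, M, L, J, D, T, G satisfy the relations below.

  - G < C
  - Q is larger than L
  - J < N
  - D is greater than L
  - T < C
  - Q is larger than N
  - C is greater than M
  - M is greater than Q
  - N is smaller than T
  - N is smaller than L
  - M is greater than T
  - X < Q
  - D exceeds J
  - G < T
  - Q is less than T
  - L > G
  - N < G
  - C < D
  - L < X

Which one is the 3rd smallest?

Chaining the given pairs: J < N < G < L < X < Q < T < M < C < D.
Counting 3 from the smallest end gives G.

G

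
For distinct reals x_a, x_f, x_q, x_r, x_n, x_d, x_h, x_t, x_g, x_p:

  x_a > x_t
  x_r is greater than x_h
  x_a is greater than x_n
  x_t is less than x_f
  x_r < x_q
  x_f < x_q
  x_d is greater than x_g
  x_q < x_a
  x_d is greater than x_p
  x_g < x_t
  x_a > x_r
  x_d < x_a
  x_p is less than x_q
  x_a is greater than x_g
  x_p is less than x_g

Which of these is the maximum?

Chaining downward from x_a: directly below it, x_r, x_g, x_d, x_n, x_t, x_q; then x_h, x_p, x_f.
That covers every other element, and nothing is given above x_a, so x_a is the maximum.

x_a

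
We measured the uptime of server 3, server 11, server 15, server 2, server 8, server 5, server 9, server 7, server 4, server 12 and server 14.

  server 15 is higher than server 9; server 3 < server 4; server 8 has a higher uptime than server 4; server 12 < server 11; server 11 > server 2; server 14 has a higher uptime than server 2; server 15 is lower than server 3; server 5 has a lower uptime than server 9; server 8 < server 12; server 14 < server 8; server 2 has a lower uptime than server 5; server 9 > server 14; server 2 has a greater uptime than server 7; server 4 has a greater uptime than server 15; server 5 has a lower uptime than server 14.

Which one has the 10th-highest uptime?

Piecing the relations together gives one ordering: server 7 < server 2 < server 5 < server 14 < server 9 < server 15 < server 3 < server 4 < server 8 < server 12 < server 11.
The 10th largest is server 2.

server 2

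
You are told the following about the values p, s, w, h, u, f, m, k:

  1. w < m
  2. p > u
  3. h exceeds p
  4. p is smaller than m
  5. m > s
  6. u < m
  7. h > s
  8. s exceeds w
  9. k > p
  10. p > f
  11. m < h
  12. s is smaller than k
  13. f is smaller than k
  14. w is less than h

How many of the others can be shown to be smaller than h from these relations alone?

Directly below h: w, s, p, m.
One step further: u, f (6 so far).
Nothing else is reachable below h; 6 in all.

6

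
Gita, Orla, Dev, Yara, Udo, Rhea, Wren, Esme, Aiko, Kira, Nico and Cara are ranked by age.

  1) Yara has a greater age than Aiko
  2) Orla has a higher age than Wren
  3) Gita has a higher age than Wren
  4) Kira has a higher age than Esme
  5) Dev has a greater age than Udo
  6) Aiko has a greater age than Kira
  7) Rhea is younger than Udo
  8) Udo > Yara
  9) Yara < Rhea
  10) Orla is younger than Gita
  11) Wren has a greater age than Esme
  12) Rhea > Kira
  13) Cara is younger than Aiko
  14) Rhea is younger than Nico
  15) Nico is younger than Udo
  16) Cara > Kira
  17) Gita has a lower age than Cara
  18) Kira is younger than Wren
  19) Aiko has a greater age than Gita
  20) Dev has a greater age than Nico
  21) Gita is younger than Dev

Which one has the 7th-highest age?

The consecutive relations fix a unique order: Esme < Kira < Wren < Orla < Gita < Cara < Aiko < Yara < Rhea < Nico < Udo < Dev.
Counting 7 from the largest end gives Cara.

Cara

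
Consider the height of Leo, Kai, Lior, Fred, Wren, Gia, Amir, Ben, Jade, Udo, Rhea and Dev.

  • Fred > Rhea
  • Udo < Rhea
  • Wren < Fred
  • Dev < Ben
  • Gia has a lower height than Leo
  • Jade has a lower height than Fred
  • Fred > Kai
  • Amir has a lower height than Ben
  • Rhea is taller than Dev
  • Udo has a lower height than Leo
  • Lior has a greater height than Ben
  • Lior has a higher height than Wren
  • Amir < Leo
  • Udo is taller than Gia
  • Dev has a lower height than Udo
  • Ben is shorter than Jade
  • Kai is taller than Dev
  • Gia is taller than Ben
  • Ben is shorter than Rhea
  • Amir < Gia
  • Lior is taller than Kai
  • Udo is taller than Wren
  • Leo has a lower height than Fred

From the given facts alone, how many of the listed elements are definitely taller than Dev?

The elements the relations force above Dev are Ben, Gia, Kai, Jade, Udo, Rhea, Leo, Fred, Lior — no chain reaches any other.
That is 9.

9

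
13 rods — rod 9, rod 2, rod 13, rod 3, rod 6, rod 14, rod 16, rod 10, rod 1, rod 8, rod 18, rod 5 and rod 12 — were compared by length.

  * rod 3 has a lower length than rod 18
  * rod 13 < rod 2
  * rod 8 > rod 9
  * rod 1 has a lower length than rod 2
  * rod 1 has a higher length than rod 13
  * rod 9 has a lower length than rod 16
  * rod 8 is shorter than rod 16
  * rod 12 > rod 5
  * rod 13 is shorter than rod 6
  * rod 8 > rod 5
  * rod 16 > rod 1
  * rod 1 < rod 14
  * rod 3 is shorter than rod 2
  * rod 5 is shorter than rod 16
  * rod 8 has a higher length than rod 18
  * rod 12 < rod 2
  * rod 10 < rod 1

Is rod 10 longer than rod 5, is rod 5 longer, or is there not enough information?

Following every chain through rod 5: above rod 5 we get rod 12, rod 8, rod 16, rod 2.
rod 10 is not reached, and no chain runs the other way from rod 10 to rod 5.
So the given relations leave the order of rod 5 and rod 10 undetermined.

undetermined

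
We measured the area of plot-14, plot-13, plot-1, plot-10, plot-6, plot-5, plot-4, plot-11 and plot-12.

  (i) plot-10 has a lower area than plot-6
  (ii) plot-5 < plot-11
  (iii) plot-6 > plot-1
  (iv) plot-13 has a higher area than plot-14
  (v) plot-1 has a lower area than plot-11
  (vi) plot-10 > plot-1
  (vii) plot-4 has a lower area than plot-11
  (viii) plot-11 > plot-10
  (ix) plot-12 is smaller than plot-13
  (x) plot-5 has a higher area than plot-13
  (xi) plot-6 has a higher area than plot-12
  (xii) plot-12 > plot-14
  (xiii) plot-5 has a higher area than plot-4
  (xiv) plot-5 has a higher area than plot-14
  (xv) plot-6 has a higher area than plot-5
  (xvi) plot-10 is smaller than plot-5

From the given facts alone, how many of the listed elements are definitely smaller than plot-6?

7

From plot-6 the given relations immediately reach plot-1, plot-10, plot-12, plot-5.
From those, plot-14, plot-4, plot-13 — 7 in total.
Nothing else is reachable below plot-6; 7 in all.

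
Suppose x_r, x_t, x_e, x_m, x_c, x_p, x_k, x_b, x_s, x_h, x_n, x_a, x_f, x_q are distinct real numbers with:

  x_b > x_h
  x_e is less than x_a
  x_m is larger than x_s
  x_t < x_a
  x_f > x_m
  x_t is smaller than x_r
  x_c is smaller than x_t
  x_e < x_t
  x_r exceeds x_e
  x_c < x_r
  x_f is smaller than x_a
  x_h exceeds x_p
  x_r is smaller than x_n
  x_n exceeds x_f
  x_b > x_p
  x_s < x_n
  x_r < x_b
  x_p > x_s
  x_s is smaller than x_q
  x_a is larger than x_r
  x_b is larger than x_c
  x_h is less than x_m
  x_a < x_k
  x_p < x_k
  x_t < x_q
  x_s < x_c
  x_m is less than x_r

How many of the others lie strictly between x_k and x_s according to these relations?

Chaining upward from x_s reaches: x_c, x_p, x_h, x_m, x_t, x_f, x_r, x_a, x_b, x_n, x_q.
Chaining downward from x_k reaches: x_c, x_p, x_e, x_h, x_m, x_t, x_f, x_r, x_a.
Strictly between x_s and x_k are those in both lists: x_c, x_p, x_h, x_m, x_t, x_f, x_r, x_a — 8 elements.

8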